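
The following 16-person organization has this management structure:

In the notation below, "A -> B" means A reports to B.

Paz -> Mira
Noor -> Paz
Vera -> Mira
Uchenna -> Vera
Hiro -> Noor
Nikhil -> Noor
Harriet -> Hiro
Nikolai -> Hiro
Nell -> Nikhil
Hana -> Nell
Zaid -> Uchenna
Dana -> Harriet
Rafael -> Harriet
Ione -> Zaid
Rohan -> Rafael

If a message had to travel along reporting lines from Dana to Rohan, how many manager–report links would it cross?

3

Dana is 1 level below Harriet, and Rohan is 2 levels below Harriet (their lowest common manager). The shortest path runs up from Dana to Harriet and back down to Rohan: 1 + 2 = 3 links.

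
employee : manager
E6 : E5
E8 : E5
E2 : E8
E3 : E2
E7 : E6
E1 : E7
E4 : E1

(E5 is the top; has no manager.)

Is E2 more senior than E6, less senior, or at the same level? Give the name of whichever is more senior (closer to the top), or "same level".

E6

E2 is 2 levels below E5; E6 is 1. E6 is higher.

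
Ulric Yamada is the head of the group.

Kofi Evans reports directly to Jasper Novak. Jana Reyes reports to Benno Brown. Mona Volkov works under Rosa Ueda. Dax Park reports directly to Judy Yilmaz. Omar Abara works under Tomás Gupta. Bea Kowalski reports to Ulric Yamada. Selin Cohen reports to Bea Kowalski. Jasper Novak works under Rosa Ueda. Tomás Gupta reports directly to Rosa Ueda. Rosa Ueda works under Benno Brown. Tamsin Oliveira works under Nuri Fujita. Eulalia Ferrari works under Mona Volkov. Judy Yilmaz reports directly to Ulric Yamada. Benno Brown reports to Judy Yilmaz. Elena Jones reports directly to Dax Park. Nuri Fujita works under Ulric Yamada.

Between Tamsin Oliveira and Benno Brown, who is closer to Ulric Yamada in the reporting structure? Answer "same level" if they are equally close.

Both Tamsin Oliveira and Benno Brown are 2 levels below Ulric Yamada.

same level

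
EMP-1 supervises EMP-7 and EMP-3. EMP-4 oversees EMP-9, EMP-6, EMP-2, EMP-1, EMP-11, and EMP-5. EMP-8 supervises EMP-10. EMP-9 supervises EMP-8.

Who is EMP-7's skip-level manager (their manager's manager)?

EMP-7 reports to EMP-1, and EMP-1 reports to EMP-4. So EMP-7's skip-level manager is EMP-4.

EMP-4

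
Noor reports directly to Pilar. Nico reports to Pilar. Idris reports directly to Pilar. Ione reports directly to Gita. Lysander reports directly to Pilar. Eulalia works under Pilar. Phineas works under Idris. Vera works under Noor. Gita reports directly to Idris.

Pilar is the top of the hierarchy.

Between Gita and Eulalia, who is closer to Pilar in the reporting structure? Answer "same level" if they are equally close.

Gita is 2 levels below Pilar; Eulalia is 1. Eulalia is higher.

Eulalia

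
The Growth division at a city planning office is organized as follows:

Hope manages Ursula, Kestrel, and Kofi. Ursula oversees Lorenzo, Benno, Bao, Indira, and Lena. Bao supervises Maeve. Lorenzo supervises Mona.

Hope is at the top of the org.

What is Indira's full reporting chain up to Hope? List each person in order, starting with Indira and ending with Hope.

Indira -> Ursula -> Hope

Indira reports to Ursula. Ursula reports to Hope. Hope is at the top.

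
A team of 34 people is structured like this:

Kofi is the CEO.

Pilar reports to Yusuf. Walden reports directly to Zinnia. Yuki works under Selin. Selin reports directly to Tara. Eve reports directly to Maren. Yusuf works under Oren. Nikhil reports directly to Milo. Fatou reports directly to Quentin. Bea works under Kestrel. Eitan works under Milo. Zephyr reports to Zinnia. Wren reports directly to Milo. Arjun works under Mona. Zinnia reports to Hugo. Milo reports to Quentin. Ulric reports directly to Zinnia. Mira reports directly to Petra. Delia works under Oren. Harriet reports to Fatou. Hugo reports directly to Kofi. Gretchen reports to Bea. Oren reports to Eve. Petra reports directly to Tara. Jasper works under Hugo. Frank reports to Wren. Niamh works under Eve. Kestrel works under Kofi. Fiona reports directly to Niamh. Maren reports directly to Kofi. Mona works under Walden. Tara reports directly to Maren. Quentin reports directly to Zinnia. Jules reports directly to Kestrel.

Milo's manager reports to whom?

Zinnia

Milo reports to Quentin, and Quentin reports to Zinnia. So Milo's skip-level manager is Zinnia.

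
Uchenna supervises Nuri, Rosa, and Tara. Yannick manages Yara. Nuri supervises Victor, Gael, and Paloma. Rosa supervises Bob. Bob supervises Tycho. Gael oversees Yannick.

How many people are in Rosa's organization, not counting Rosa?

2

Rosa directly manages Bob. Under Bob: Tycho (1). That's 2 in total.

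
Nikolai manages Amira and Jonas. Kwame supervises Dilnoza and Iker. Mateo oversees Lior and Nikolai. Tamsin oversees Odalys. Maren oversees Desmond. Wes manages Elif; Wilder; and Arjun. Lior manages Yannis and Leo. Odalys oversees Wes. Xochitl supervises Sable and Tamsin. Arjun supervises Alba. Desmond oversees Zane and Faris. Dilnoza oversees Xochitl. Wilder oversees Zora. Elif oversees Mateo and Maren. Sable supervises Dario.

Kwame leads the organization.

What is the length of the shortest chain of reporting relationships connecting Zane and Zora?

6

Zane is 4 levels below Wes, and Zora is 2 levels below Wes (their lowest common manager). The shortest path runs up from Zane to Wes and back down to Zora: 4 + 2 = 6 links.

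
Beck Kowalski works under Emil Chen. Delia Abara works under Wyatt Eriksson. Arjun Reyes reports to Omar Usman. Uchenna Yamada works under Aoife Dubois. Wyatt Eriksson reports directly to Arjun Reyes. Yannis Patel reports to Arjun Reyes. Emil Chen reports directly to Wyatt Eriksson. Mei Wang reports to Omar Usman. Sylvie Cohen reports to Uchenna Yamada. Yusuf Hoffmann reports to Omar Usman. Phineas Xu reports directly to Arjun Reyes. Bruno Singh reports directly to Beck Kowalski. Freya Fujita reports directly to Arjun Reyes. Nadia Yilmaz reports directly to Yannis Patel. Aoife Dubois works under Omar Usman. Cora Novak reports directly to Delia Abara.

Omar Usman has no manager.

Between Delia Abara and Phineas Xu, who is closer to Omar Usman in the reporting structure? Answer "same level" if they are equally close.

Delia Abara is 3 levels below Omar Usman; Phineas Xu is 2. Phineas Xu is higher.

Phineas Xu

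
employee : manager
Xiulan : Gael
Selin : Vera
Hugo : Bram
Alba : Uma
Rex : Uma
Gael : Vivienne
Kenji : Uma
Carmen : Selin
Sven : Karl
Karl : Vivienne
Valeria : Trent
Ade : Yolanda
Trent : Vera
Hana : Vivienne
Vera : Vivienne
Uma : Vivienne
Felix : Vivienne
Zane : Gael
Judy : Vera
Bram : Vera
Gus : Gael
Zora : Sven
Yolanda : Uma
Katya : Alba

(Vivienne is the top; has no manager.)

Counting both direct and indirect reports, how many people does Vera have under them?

7

Vera directly manages Selin, Judy, Bram, Trent. Under Selin: Carmen (1). Judy has no reports. Under Bram: Hugo (1). Under Trent: Valeria (1). So Vera's organization is 4 direct reports plus everyone under them: 2 + 1 + 2 + 2 = 7.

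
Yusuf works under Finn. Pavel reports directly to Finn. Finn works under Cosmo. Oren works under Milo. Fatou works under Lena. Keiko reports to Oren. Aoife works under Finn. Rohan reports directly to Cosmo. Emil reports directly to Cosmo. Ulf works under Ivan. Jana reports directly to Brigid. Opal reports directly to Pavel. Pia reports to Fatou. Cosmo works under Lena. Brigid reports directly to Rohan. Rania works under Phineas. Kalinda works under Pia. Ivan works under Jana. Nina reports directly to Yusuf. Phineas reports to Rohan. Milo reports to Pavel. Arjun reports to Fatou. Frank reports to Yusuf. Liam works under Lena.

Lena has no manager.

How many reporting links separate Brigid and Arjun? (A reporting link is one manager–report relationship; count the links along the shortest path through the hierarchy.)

5

Brigid is 3 levels below Lena, and Arjun is 2 levels below Lena (their lowest common manager). The shortest path runs up from Brigid to Lena and back down to Arjun: 3 + 2 = 5 links.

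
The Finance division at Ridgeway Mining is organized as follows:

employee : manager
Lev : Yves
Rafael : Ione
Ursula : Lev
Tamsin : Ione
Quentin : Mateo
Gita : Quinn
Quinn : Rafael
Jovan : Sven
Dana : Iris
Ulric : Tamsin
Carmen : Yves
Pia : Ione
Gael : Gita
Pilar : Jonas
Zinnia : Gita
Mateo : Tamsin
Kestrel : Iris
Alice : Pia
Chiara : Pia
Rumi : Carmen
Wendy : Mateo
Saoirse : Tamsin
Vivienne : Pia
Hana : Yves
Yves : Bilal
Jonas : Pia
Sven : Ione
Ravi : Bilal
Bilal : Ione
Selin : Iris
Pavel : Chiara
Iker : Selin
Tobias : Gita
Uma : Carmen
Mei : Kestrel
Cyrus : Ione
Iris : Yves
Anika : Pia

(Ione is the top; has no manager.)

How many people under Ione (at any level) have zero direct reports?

22

The people in Ione's organization with no one reporting to them are Cyrus, Ulric, Saoirse, Wendy, Quentin, Gael, Zinnia, Tobias, Pavel, Anika, Alice, Vivienne, Pilar, Jovan, Ravi, Ursula, Hana, Dana, Iker, Mei, Uma, Rumi. That is 22.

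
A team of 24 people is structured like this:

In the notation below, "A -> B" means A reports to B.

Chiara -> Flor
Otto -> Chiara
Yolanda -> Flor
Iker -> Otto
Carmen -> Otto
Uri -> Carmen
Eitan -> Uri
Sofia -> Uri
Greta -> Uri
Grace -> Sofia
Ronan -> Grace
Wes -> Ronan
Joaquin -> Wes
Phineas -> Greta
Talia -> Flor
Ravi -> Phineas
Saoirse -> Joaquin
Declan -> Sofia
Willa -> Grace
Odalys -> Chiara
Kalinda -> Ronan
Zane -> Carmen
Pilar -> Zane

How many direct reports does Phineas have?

1

Phineas directly manages Ravi. That is 1 direct report.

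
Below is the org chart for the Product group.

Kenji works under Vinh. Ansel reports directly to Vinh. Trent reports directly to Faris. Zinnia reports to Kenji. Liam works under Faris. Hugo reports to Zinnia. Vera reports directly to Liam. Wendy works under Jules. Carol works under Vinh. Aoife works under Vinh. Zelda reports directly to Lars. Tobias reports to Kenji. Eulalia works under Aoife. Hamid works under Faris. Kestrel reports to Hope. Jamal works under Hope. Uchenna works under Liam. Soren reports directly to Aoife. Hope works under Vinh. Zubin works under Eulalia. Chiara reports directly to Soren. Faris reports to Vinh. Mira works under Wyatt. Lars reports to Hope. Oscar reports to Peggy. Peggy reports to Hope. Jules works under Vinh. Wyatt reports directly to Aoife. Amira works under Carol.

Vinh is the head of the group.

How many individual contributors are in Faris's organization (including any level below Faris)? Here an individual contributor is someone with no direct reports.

4

The people in Faris's organization with no one reporting to them are Trent, Hamid, Vera, Uchenna. That is 4.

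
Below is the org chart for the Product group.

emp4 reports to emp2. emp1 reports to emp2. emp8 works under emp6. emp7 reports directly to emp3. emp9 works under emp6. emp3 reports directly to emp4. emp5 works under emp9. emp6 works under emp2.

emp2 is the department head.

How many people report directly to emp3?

1

emp3 directly manages emp7. That is 1 direct report.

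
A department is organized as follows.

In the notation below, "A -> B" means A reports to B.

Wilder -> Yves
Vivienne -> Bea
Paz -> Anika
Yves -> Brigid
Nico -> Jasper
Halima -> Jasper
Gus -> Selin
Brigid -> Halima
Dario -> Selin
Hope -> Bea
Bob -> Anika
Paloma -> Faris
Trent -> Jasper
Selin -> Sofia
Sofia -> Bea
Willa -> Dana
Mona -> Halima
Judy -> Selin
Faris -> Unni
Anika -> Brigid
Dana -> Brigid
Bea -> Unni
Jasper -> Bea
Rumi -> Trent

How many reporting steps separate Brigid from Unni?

Chain from Brigid up to Unni: Brigid → Halima → Jasper → Bea → Unni. That is 4 steps up, so Brigid is 4 levels below Unni.

4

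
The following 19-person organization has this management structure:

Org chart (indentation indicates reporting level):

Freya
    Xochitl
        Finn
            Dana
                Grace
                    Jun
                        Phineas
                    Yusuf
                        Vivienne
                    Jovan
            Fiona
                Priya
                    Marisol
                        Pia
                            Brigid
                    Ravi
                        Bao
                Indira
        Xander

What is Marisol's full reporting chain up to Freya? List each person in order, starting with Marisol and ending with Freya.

Marisol -> Priya -> Fiona -> Finn -> Xochitl -> Freya

Marisol reports to Priya. Priya reports to Fiona. Fiona reports to Finn. Finn reports to Xochitl. Xochitl reports to Freya. Freya is at the top.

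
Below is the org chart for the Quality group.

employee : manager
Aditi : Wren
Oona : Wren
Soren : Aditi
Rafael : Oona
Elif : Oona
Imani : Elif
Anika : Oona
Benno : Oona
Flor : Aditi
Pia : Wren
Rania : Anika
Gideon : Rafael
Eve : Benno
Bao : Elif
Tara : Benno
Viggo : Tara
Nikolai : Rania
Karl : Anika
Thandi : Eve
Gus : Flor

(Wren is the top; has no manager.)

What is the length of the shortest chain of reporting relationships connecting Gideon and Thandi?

5

Gideon is 2 levels below Oona, and Thandi is 3 levels below Oona (their lowest common manager). The shortest path runs up from Gideon to Oona and back down to Thandi: 2 + 3 = 5 links.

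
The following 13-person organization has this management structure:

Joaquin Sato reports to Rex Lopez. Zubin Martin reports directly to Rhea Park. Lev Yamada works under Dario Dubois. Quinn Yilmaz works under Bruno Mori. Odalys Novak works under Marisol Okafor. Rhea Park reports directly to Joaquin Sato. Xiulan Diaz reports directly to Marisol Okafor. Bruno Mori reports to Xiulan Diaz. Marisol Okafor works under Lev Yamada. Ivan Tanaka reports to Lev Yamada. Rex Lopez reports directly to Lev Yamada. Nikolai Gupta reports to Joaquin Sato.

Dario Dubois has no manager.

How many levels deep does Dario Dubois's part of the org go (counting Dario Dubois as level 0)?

The longest chain under Dario Dubois runs Dario Dubois → Lev Yamada → Marisol Okafor → Xiulan Diaz → Bruno Mori → Quinn Yilmaz, which is 5 levels below Dario Dubois.

5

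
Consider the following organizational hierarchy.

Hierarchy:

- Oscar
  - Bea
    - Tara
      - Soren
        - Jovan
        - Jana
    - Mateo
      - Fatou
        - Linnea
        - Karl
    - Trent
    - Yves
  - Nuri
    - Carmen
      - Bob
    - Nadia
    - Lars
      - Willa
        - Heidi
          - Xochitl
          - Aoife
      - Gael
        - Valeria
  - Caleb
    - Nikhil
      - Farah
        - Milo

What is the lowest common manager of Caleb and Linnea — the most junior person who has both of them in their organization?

Caleb's chain of managers is Oscar. Linnea's chain of managers is Fatou, Mateo, Bea, Oscar. The first manager that appears in both chains is Oscar.

Oscar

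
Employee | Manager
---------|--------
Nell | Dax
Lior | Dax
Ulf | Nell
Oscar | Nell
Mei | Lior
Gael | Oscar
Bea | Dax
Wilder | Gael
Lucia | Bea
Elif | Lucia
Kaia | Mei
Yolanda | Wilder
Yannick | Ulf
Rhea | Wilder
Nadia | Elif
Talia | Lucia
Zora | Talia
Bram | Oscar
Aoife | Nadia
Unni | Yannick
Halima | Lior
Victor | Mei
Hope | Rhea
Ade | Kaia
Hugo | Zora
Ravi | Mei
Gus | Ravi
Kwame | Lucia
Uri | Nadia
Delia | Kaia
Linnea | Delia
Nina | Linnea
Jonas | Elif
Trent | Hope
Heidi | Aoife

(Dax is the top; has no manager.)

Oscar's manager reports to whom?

Oscar reports to Nell, and Nell reports to Dax. So Oscar's skip-level manager is Dax.

Dax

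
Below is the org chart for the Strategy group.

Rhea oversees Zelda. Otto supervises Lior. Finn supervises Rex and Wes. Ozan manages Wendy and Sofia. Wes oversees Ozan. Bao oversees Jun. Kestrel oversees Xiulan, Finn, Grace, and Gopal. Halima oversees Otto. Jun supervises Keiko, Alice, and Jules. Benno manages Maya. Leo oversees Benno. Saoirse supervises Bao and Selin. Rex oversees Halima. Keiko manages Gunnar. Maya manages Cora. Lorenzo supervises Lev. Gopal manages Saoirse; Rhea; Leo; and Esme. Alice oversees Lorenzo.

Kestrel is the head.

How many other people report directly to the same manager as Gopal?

3

Gopal reports to Kestrel. Kestrel's other direct reports are Grace, Finn, Xiulan — 3 peers.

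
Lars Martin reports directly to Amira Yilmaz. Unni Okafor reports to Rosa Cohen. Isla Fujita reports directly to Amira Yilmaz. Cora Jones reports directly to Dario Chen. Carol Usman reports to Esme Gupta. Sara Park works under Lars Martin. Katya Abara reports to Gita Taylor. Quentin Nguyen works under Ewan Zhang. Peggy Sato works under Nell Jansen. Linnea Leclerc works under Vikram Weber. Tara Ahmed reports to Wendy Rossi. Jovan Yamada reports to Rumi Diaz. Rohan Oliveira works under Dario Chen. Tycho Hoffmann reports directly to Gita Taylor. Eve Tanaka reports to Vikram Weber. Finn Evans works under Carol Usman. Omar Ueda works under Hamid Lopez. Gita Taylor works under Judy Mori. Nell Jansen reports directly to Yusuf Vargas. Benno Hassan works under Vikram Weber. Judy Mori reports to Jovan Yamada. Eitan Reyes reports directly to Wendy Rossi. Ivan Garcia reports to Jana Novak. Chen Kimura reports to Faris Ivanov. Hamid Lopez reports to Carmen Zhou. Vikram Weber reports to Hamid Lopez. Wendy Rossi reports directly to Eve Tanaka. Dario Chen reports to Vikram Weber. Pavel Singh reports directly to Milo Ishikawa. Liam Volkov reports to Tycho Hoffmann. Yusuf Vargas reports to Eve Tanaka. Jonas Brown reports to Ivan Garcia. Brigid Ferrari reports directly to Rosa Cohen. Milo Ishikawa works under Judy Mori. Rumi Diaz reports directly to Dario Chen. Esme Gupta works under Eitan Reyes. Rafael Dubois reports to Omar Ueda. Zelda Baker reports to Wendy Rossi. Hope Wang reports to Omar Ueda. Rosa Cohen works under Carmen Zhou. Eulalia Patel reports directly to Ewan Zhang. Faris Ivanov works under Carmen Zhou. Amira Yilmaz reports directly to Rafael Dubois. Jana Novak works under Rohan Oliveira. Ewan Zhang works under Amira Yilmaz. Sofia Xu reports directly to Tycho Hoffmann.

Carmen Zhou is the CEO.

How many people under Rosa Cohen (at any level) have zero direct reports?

The people in Rosa Cohen's organization with no one reporting to them are Brigid Ferrari, Unni Okafor. That is 2.

2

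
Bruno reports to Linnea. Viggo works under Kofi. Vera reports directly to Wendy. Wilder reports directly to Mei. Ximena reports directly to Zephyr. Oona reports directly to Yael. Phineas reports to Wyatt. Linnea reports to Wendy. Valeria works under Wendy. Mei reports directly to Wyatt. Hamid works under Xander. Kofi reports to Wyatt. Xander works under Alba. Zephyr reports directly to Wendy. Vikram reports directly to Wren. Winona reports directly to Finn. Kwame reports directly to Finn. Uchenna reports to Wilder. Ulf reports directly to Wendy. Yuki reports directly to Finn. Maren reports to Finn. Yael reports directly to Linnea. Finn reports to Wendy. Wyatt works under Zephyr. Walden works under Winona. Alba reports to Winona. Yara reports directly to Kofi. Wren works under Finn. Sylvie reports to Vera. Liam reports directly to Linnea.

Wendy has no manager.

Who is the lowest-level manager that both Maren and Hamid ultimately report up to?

Maren's chain of managers is Finn, Wendy. Hamid's chain of managers is Xander, Alba, Winona, Finn, Wendy. The first manager that appears in both chains is Finn.

Finn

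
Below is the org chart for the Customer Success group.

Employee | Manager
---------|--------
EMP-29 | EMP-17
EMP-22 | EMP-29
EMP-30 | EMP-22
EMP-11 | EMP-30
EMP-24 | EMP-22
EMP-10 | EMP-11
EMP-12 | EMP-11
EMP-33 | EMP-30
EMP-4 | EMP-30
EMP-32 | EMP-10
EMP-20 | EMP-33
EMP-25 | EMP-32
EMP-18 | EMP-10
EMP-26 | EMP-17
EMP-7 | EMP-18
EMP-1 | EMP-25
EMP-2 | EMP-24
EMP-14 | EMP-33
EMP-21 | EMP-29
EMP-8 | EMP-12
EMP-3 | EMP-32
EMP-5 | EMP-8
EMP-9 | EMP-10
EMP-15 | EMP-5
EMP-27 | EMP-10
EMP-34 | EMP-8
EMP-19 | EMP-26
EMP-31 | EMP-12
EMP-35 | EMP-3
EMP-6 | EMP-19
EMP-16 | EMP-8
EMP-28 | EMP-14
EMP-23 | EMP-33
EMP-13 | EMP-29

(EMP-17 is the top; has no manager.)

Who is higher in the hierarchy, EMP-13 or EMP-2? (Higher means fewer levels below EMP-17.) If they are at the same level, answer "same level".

EMP-13 is 2 levels below EMP-17; EMP-2 is 4. EMP-13 is higher.

EMP-13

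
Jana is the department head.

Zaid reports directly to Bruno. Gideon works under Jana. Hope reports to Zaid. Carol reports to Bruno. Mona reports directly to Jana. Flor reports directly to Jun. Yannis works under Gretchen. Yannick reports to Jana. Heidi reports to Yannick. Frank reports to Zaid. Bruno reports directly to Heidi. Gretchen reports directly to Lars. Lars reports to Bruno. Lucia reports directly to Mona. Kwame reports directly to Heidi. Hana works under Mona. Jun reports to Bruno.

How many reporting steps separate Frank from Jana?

5

Chain from Frank up to Jana: Frank → Zaid → Bruno → Heidi → Yannick → Jana. That is 5 steps up, so Frank is 5 levels below Jana.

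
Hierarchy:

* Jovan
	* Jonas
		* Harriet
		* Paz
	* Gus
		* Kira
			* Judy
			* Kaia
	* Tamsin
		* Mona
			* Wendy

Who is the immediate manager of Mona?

Mona reports directly to Tamsin.

Tamsin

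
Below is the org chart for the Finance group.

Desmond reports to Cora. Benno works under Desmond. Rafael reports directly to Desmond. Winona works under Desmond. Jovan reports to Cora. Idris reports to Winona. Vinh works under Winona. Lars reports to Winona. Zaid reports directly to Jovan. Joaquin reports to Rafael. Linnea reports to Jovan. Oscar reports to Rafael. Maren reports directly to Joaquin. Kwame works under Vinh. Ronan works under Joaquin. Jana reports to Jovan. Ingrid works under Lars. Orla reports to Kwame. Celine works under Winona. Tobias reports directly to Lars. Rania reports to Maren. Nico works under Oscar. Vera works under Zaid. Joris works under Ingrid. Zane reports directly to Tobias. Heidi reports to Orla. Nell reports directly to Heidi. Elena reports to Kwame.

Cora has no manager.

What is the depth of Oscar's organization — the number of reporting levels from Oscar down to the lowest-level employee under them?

1

The longest chain under Oscar runs Oscar → Nico, which is 1 level below Oscar.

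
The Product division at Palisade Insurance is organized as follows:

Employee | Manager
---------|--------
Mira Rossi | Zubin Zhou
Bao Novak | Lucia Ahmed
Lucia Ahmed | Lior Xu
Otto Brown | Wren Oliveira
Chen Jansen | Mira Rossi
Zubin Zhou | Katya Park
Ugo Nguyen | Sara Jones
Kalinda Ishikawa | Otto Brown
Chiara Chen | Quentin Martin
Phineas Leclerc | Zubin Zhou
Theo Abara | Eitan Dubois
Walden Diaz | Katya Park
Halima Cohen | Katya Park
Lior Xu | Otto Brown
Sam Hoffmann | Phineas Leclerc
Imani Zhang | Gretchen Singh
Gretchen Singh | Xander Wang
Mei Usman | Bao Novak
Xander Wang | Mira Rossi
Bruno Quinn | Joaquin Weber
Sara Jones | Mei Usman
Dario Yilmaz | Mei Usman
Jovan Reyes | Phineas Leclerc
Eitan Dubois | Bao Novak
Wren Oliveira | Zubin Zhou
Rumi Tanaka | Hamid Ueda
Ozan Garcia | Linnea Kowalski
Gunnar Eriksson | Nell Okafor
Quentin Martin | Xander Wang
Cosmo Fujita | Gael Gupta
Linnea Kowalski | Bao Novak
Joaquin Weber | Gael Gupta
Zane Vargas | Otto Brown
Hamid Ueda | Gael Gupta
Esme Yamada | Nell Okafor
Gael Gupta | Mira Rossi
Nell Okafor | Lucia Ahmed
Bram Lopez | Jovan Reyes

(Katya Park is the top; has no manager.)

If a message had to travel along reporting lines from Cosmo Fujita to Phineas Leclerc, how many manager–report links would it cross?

Cosmo Fujita is 3 levels below Zubin Zhou, and Phineas Leclerc is 1 level below Zubin Zhou (their lowest common manager). The shortest path runs up from Cosmo Fujita to Zubin Zhou and back down to Phineas Leclerc: 3 + 1 = 4 links.

4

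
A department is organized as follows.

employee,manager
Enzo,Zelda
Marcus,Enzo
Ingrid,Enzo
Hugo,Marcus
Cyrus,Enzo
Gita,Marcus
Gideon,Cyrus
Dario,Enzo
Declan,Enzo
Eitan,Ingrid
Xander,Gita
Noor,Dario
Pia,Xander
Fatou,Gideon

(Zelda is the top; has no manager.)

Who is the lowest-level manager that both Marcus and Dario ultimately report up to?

Marcus's chain of managers is Enzo, Zelda. Dario's chain of managers is Enzo, Zelda. The first manager that appears in both chains is Enzo.

Enzo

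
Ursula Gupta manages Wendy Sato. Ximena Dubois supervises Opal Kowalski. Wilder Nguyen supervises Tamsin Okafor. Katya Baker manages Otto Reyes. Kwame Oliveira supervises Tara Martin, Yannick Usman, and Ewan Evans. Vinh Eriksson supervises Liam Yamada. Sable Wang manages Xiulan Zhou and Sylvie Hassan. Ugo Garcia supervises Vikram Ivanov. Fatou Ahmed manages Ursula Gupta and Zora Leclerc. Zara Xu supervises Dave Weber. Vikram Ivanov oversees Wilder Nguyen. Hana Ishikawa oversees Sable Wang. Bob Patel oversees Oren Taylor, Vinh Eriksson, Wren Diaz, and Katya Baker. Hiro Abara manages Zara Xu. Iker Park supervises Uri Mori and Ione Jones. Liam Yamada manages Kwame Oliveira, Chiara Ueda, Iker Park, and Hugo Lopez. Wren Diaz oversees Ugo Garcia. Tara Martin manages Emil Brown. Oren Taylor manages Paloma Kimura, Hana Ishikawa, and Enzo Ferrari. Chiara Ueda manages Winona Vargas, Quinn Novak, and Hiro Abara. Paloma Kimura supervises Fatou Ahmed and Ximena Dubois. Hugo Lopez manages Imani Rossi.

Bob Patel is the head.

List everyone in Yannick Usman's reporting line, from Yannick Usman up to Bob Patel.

Yannick Usman -> Kwame Oliveira -> Liam Yamada -> Vinh Eriksson -> Bob Patel

Yannick Usman reports to Kwame Oliveira. Kwame Oliveira reports to Liam Yamada. Liam Yamada reports to Vinh Eriksson. Vinh Eriksson reports to Bob Patel. Bob Patel is at the top.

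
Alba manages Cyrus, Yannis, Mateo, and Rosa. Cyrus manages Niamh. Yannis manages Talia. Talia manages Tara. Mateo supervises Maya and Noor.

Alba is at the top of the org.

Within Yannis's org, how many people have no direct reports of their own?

The only person in Yannis's organization with no one reporting to them is Tara. That is 1.

1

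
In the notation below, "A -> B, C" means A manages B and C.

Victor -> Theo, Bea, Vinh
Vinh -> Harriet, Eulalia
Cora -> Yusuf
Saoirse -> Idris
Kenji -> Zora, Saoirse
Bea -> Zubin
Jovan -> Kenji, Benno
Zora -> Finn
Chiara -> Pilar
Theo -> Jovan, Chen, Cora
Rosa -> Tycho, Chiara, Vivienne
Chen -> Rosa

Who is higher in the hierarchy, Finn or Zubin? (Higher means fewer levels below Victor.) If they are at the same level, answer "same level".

Finn is 5 levels below Victor; Zubin is 2. Zubin is higher.

Zubin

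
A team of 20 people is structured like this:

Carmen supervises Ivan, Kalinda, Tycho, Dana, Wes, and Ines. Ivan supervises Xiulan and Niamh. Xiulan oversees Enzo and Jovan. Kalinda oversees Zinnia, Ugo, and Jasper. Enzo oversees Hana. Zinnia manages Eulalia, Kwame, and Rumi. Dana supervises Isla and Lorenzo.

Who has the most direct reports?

Direct-report counts: Carmen has 6; Dana has 2; Kalinda has 3; Zinnia has 3; Ivan has 2; Xiulan has 2; Enzo has 1. The largest is 6, held by Carmen.

Carmen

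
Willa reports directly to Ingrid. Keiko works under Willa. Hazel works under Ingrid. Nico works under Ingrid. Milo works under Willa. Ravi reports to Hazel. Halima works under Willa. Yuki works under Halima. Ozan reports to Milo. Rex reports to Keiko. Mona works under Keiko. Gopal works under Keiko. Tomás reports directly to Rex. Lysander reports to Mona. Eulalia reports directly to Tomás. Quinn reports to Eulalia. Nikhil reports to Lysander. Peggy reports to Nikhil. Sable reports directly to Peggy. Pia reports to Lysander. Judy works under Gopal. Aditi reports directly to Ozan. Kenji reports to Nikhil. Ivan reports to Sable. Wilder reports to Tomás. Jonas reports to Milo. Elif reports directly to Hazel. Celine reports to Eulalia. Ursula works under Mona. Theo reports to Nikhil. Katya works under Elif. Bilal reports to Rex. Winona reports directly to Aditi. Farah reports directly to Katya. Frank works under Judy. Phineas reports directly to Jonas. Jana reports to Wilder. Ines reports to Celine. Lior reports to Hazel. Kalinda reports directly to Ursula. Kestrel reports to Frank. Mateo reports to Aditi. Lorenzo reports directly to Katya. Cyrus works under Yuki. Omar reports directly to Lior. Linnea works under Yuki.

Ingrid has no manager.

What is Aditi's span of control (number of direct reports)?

2

Aditi directly manages Winona, Mateo. That is 2 direct reports.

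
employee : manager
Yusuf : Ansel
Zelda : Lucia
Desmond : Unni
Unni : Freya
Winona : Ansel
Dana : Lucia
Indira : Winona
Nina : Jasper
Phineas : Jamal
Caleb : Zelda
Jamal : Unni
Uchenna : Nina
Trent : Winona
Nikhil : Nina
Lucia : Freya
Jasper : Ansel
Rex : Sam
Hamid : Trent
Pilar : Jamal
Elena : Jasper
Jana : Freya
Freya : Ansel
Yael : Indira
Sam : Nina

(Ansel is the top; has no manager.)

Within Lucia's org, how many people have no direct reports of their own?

2

The people in Lucia's organization with no one reporting to them are Dana, Caleb. That is 2.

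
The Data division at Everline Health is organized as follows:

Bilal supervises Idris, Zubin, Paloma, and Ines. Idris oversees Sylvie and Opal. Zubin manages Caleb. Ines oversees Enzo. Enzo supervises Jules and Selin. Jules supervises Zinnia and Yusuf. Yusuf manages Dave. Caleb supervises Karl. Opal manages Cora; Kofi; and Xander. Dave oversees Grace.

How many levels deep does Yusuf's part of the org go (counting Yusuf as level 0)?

The longest chain under Yusuf runs Yusuf → Dave → Grace, which is 2 levels below Yusuf.

2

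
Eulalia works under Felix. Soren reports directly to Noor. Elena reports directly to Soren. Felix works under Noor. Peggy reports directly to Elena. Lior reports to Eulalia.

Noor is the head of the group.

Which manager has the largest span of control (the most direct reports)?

Noor

Direct-report counts: Noor has 2; Soren has 1; Elena has 1; Felix has 1; Eulalia has 1. The largest is 2, held by Noor.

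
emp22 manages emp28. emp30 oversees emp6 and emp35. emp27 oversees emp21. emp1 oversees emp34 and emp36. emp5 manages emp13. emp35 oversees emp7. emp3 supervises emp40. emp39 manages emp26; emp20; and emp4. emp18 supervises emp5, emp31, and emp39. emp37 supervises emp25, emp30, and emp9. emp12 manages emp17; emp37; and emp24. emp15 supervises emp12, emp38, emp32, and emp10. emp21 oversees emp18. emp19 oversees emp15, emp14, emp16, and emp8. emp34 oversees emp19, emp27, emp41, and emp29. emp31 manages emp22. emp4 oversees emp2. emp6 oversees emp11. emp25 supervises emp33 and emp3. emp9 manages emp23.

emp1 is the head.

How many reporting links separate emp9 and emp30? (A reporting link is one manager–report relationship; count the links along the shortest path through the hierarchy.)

2

emp9 is 1 level below emp37, and emp30 is 1 level below emp37 (their lowest common manager). The shortest path runs up from emp9 to emp37 and back down to emp30: 1 + 1 = 2 links.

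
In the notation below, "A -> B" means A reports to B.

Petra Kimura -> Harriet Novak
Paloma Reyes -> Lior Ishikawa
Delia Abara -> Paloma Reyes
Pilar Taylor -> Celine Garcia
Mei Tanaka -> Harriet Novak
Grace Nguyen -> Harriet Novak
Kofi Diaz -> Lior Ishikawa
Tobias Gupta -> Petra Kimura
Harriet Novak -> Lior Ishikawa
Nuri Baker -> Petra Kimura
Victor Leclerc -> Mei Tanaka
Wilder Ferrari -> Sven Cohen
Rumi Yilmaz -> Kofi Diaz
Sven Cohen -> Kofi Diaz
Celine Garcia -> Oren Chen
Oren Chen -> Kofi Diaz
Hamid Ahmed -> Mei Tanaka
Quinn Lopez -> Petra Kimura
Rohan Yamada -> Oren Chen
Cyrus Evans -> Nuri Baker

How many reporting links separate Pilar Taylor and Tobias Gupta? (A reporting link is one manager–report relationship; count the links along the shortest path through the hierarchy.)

Pilar Taylor is 4 levels below Lior Ishikawa, and Tobias Gupta is 3 levels below Lior Ishikawa (their lowest common manager). The shortest path runs up from Pilar Taylor to Lior Ishikawa and back down to Tobias Gupta: 4 + 3 = 7 links.

7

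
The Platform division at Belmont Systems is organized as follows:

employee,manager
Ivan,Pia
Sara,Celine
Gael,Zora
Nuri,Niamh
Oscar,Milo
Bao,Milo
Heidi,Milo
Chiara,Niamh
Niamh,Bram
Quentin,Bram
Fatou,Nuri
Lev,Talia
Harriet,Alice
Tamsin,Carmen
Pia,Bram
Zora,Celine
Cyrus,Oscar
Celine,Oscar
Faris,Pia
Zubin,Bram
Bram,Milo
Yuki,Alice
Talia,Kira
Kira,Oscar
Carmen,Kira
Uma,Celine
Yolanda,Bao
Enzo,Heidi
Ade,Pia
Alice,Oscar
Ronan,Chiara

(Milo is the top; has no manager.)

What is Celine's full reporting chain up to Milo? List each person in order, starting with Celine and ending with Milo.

Celine reports to Oscar. Oscar reports to Milo. Milo is at the top.

Celine -> Oscar -> Milo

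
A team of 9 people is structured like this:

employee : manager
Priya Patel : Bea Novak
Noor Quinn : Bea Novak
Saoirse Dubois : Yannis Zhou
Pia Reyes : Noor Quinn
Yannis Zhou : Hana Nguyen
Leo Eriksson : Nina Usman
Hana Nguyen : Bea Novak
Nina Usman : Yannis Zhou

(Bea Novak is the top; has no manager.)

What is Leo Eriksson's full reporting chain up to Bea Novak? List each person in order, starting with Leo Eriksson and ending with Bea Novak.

Leo Eriksson reports to Nina Usman. Nina Usman reports to Yannis Zhou. Yannis Zhou reports to Hana Nguyen. Hana Nguyen reports to Bea Novak. Bea Novak is at the top.

Leo Eriksson -> Nina Usman -> Yannis Zhou -> Hana Nguyen -> Bea Novak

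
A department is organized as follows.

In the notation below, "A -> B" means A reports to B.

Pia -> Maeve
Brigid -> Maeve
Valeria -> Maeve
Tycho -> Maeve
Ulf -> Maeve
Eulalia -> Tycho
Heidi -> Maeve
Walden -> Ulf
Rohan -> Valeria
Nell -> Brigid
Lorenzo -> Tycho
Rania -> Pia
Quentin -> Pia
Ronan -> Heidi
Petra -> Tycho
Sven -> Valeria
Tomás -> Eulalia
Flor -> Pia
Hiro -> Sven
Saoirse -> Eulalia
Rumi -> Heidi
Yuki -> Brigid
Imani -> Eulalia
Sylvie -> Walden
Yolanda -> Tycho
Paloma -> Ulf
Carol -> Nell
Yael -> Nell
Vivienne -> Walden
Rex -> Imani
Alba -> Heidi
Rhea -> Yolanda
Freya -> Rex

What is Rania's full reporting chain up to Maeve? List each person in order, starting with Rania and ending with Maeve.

Rania reports to Pia. Pia reports to Maeve. Maeve is at the top.

Rania -> Pia -> Maeve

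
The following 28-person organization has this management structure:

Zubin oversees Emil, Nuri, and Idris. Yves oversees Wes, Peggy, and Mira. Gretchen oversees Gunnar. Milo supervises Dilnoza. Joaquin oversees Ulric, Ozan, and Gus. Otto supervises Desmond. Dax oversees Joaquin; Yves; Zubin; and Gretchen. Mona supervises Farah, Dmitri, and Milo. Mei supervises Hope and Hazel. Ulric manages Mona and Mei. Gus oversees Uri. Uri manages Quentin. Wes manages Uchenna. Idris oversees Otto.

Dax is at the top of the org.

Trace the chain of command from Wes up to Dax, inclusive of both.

Wes -> Yves -> Dax

Wes reports to Yves. Yves reports to Dax. Dax is at the top.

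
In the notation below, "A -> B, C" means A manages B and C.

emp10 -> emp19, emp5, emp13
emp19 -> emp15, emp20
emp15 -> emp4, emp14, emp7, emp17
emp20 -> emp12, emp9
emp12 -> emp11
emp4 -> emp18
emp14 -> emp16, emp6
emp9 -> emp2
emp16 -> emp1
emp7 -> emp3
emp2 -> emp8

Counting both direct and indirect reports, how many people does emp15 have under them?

emp15 directly manages emp4, emp14, emp7, emp17. Under emp4: emp18 (1). Under emp14: emp6, emp16, emp1 (3). Under emp7: emp3 (1). emp17 has no reports. So emp15's organization is 4 direct reports plus everyone under them: 2 + 4 + 2 + 1 = 9.

9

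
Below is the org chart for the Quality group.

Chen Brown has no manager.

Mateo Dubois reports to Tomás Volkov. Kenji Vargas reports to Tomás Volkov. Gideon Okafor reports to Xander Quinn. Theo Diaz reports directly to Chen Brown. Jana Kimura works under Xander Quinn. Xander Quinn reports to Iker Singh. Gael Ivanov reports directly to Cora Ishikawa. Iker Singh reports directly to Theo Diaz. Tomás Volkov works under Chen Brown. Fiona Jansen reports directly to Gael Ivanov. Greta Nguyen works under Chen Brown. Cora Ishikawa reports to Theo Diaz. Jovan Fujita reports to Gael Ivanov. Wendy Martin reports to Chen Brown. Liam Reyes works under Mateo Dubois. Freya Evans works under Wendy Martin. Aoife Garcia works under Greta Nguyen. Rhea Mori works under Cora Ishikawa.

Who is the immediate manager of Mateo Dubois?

Tomás Volkov

Mateo Dubois reports directly to Tomás Volkov.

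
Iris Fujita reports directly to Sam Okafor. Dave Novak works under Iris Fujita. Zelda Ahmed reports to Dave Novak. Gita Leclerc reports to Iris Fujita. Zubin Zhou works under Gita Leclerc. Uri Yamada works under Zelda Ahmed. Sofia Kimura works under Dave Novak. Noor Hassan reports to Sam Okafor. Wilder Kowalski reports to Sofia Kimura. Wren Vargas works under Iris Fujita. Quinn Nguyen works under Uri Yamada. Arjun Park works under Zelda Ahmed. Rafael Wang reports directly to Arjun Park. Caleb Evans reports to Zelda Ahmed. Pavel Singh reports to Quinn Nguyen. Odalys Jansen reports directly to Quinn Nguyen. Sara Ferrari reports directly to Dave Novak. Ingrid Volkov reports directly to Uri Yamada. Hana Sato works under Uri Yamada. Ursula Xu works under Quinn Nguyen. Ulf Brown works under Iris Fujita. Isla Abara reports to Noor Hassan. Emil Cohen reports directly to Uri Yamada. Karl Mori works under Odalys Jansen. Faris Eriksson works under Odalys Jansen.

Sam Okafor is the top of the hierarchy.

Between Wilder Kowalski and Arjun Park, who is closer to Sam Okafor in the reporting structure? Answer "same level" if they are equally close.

Both Wilder Kowalski and Arjun Park are 4 levels below Sam Okafor.

same level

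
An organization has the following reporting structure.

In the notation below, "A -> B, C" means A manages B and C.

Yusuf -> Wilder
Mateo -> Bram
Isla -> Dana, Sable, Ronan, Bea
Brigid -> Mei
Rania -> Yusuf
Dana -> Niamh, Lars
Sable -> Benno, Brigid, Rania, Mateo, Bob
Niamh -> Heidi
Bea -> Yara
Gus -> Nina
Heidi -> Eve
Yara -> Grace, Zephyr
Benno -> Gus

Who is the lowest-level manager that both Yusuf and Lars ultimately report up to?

Isla

Yusuf's chain of managers is Rania, Sable, Isla. Lars's chain of managers is Dana, Isla. The first manager that appears in both chains is Isla.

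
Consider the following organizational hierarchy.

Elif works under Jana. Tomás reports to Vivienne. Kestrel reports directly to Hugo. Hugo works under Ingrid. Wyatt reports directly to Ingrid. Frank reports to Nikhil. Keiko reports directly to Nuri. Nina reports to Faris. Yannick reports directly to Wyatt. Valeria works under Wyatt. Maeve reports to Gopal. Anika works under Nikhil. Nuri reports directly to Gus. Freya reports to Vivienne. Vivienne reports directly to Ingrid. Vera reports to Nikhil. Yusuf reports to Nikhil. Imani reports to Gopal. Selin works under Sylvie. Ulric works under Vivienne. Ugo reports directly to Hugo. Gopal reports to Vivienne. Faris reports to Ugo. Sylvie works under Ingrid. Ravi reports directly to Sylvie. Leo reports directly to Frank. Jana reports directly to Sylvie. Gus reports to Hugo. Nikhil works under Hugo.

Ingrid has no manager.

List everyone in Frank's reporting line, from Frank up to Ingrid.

Frank reports to Nikhil. Nikhil reports to Hugo. Hugo reports to Ingrid. Ingrid is at the top.

Frank -> Nikhil -> Hugo -> Ingrid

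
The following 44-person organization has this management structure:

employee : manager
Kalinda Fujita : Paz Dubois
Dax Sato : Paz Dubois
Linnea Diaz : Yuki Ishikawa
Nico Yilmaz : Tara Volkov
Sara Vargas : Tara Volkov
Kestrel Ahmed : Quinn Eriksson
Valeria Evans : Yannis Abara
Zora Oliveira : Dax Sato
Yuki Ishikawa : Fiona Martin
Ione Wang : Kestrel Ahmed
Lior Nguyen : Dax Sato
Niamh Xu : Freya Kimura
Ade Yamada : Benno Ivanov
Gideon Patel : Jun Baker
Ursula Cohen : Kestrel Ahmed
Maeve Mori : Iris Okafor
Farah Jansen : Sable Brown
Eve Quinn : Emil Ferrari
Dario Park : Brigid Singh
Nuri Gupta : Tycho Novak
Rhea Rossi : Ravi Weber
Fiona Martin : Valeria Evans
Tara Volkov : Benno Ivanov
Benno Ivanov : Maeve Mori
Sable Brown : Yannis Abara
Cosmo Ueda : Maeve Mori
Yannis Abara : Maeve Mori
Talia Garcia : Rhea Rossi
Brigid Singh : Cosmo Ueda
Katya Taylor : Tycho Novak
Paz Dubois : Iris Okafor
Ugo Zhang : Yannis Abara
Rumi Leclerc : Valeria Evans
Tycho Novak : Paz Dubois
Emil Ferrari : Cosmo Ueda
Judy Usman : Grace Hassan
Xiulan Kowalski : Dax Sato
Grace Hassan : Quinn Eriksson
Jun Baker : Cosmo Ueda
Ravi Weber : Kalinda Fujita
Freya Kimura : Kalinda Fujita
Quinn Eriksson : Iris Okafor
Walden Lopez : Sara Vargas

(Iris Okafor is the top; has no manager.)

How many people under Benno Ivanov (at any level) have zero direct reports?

The people in Benno Ivanov's organization with no one reporting to them are Ade Yamada, Walden Lopez, Nico Yilmaz. That is 3.

3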